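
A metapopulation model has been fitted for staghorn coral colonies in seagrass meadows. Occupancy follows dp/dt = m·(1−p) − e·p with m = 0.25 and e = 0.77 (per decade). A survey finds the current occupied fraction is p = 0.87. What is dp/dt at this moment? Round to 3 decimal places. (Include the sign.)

-0.637

Colonization term: m·(1−p) = 0.25×0.1300 = 0.03250.
Extinction term: e·p = 0.66990.
dp/dt = 0.03250 − 0.66990 = -0.63740.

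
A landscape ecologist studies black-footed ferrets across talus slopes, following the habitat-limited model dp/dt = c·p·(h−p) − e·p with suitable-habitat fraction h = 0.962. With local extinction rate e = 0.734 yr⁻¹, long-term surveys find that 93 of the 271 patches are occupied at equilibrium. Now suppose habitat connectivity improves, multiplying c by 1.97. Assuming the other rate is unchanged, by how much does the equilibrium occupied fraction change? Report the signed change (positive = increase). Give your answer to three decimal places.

0.305

Observed p* = 93/271 = 0.34317.
Balance c(h−p*) = e gives c = e/(0.962 − 0.34317) = 0.734/0.61883 = 1.18611.
New p* = 0.962 − e/c = 0.962 − 0.73400/2.33664 = 0.64787.
Δp* = 0.64787 − 0.34317 = +0.30470.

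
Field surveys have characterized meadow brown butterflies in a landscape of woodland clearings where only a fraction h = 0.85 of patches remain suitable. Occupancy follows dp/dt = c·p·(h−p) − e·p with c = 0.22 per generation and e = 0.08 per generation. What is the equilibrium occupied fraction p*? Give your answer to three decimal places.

Setting dp/dt = 0 and dividing by p* gives c·(h−p*) = e.
So p* = h − e/c = 0.85 − 0.08/0.22 = 0.85 − 0.3636 = 0.4864.

0.486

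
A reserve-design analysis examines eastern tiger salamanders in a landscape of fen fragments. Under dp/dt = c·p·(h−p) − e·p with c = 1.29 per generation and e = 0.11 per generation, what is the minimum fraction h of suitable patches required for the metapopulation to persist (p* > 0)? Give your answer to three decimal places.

0.085

p* = h − e/c is positive only when h > e/c.
h_min = e/c = 0.11/1.29 = 0.0853.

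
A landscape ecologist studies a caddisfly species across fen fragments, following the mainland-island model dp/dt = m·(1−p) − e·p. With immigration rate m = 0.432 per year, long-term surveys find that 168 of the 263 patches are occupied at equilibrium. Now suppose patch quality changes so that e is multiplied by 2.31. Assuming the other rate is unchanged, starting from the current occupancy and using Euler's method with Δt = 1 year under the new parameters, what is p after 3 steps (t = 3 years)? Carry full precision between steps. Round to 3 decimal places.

0.434

Observed p* = 168/263 = 0.63878.
Balance m(1−p*) = e·p* gives e = m(1−p*)/p* = 0.432×0.36122/0.63878 = 0.24429.
Starting from p₀ = 0.63878; update p ← p + (dp/dt)·Δt with the new parameters.
t = 1: p = 0.63878 + (-0.20442) = 0.43436
t = 2: p = 0.43436 + (-0.00076) = 0.43361
t = 3: p = 0.43361 + (-0.00000) = 0.43360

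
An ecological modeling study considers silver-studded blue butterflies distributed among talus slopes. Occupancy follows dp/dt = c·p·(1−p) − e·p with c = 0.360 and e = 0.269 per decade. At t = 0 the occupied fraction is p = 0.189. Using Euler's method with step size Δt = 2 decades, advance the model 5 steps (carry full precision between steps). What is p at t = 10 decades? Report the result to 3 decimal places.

0.224

Update rule: p ← p + [c·p·(1−p) − e·p]·Δt with Δt = 2.
  1  |  dp/dt·Δt = +0.008679  |  p_1 = 0.197679
  2  |  dp/dt·Δt = +0.007842  |  p_2 = 0.205521
  3  |  dp/dt·Δt = +0.006993  |  p_3 = 0.212514
  4  |  dp/dt·Δt = +0.006161  |  p_4 = 0.218675
  5  |  dp/dt·Δt = +0.005369  |  p_5 = 0.224044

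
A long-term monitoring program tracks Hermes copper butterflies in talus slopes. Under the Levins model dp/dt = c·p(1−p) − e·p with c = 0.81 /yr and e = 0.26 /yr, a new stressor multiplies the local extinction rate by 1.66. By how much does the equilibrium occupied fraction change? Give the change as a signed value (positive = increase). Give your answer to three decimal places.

Before: p* = 1 − 0.26/0.81 = 0.6790.
After the change, c = 0.81, e = 0.4316, so p* = 1 − 0.4316/0.81 = 0.4672.
Δp* = 0.4672 − 0.6790 = -0.2119.

-0.212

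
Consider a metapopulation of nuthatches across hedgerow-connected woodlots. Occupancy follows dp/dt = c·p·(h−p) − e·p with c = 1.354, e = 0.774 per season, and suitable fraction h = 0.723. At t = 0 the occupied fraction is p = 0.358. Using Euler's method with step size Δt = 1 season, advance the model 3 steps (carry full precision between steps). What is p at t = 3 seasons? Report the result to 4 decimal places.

Update rule: p ← p + [c·p·(h−p) − e·p]·Δt with Δt = 1.
t = 1: p = 0.35800 + (-0.10016) = 0.25784
t = 2: p = 0.25784 + (-0.03717) = 0.22066
t = 3: p = 0.22066 + (-0.02071) = 0.19996

0.2000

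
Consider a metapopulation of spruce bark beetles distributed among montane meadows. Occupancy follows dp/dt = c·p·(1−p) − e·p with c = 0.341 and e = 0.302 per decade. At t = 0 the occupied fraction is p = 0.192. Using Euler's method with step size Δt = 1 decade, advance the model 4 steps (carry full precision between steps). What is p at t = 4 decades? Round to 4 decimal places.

0.1742

Update rule: p ← p + [c·p·(1−p) − e·p]·Δt with Δt = 1.
t = 1: p = 0.19200 + (-0.00508) = 0.18692
t = 2: p = 0.18692 + (-0.00462) = 0.18229
t = 3: p = 0.18229 + (-0.00422) = 0.17807
t = 4: p = 0.17807 + (-0.00387) = 0.17420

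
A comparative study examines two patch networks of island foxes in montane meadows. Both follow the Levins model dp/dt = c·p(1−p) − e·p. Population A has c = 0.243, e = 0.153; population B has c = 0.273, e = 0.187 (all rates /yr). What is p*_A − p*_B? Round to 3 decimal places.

0.055

A: p*_A = 1 − 0.153/0.243 = 0.3704.
B: p*_B = 1 − 0.187/0.273 = 0.3150.
p*_A − p*_B = 0.3704 − 0.3150 = 0.0554.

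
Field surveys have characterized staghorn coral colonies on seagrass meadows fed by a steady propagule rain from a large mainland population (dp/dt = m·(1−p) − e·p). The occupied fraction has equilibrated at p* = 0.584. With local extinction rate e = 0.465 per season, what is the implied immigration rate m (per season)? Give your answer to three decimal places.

0.653

At equilibrium m(1−p*) = e·p*, so m = e·p*/(1−p*).
m = 0.465 × 0.584 / 0.4160 = 0.2716/0.4160 = 0.6528.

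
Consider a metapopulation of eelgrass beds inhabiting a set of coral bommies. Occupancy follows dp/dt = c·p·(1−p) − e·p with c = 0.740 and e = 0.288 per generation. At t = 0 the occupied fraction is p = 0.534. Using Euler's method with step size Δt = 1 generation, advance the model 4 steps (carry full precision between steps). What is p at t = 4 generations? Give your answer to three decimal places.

Update rule: p ← p + [c·p·(1−p) − e·p]·Δt with Δt = 1.
  1  |  dp/dt·Δt = +0.030353  |  p_1 = 0.564353
  2  |  dp/dt·Δt = +0.019402  |  p_2 = 0.583754
  3  |  dp/dt·Δt = +0.011688  |  p_3 = 0.595442
  4  |  dp/dt·Δt = +0.006772  |  p_4 = 0.602214

0.602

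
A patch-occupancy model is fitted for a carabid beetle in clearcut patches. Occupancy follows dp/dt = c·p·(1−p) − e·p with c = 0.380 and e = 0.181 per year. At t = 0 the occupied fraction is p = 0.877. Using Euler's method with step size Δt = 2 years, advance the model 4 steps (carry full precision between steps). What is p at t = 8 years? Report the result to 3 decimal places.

Update rule: p ← p + [c·p·(1−p) − e·p]·Δt with Δt = 2.
p: 0.87700 → 0.64151  (Δp = -0.23549)
p: 0.64151 → 0.58406  (Δp = -0.05744)
p: 0.58406 → 0.55726  (Δp = -0.02680)
p: 0.55726 → 0.54304  (Δp = -0.01422)

0.543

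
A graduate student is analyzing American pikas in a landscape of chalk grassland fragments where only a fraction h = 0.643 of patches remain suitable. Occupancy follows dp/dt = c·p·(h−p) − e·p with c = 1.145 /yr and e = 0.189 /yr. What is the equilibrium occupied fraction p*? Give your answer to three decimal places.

0.478

Setting dp/dt = 0 and dividing by p* gives c·(h−p*) = e.
So p* = h − e/c = 0.643 − 0.189/1.145 = 0.643 − 0.1651 = 0.4779.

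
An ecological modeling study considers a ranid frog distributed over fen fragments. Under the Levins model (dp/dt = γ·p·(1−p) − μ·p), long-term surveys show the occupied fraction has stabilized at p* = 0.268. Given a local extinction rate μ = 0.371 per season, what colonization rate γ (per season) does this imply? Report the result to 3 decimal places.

0.507

At equilibrium γ(1−p*) = μ, so γ = μ/(1−p*).
γ = 0.371/(1 − 0.268) = 0.371/0.7320 = 0.5068.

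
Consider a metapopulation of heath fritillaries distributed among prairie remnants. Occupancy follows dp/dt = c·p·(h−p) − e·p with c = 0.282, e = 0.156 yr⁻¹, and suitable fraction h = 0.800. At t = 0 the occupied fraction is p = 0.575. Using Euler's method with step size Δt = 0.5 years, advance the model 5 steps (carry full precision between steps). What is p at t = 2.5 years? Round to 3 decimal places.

0.470

Update rule: p ← p + [c·p·(h−p) − e·p]·Δt with Δt = 0.5.
p: 0.57500 → 0.54839  (Δp = -0.02661)
p: 0.54839 → 0.52507  (Δp = -0.02332)
p: 0.52507 → 0.50447  (Δp = -0.02060)
p: 0.50447 → 0.48614  (Δp = -0.01833)
p: 0.48614 → 0.46974  (Δp = -0.01641)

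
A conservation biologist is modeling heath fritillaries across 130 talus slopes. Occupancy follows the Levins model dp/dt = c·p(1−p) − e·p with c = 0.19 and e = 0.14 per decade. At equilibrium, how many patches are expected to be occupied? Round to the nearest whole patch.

34

p* = 1 − e/c = 1 − 0.14/0.19 = 0.2632.
Expected occupied patches = N × p* = 130 × 0.2632 = 34.21 ≈ 34.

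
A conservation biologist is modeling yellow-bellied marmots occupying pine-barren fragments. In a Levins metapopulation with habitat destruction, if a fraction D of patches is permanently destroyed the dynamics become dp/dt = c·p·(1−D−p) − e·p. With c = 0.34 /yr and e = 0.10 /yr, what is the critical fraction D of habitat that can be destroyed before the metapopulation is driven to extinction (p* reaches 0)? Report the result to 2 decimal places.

The nontrivial equilibrium is p* = (1−D) − e/c; extinction occurs when this hits zero.
So D_crit = 1 − e/c = 1 − 0.10/0.34 = 1 − 0.2941 = 0.7059.
Note this equals the original equilibrium occupancy — the Levins extinction-debt result.

0.71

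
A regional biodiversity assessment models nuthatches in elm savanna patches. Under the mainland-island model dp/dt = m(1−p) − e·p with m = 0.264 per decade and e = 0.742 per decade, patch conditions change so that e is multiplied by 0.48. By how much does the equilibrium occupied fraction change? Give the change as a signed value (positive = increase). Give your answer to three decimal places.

0.163

Before: p* = 0.264/(0.264+0.742) = 0.2624.
After: m = 0.264, e = 0.35616; p* = 0.264/0.6202 = 0.4257.
Δp* = 0.4257 − 0.2624 = +0.1633.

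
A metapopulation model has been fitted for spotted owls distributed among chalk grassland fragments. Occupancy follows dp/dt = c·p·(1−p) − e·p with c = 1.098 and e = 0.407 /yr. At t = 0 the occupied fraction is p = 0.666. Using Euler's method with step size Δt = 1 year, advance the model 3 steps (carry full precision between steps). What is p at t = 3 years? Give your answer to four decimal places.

Update rule: p ← p + [c·p·(1−p) − e·p]·Δt with Δt = 1.
  1  |  dp/dt·Δt = -0.026818  |  p_1 = 0.639182
  2  |  dp/dt·Δt = -0.006917  |  p_2 = 0.632265
  3  |  dp/dt·Δt = -0.002040  |  p_3 = 0.630225

0.6302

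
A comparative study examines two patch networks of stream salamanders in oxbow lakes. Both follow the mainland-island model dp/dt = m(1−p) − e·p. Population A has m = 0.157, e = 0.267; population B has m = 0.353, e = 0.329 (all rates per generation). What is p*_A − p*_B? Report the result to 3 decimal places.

A: p*_A = m/(m+e) = 0.157/0.4240 = 0.3703.
B: p*_B = 0.353/0.6820 = 0.5176.
p*_A − p*_B = 0.3703 − 0.5176 = -0.1473.

-0.147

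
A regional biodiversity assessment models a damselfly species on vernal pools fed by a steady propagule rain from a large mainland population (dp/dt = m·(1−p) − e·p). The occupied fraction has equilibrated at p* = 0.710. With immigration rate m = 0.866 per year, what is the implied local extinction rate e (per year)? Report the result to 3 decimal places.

At equilibrium m(1−p*) = e·p*, so e = m(1−p*)/p*.
e = 0.866 × 0.2900 / 0.710 = 0.3537.

0.354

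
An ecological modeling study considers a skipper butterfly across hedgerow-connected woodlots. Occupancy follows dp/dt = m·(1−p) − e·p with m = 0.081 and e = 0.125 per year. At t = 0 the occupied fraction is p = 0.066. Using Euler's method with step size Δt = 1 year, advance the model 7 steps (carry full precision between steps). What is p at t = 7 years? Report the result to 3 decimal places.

Update rule: p ← p + [m·(1−p) − e·p]·Δt with Δt = 1.
t = 1: p = 0.06600 + (+0.06740) = 0.13340
t = 2: p = 0.13340 + (+0.05352) = 0.18692
t = 3: p = 0.18692 + (+0.04249) = 0.22942
t = 4: p = 0.22942 + (+0.03374) = 0.26316
t = 5: p = 0.26316 + (+0.02679) = 0.28995
t = 6: p = 0.28995 + (+0.02127) = 0.31122
t = 7: p = 0.31122 + (+0.01689) = 0.32811

0.328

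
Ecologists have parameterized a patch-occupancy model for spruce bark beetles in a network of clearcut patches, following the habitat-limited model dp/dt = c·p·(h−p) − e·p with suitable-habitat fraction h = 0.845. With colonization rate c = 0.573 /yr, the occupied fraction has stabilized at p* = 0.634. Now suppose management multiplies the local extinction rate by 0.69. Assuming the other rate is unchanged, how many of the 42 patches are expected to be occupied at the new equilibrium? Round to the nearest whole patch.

Balance c(h−p*) = e gives e = 0.573×(0.845 − 0.63400) = 0.12090.
New p* = 0.845 − e/c = 0.845 − 0.08342/0.57300 = 0.69942.
Expected occupied = 42 × 0.69942 = 29.38 ≈ 29.

29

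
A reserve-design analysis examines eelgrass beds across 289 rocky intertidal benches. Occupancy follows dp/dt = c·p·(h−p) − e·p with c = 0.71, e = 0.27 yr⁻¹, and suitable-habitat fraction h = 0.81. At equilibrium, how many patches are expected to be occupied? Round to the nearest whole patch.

124

p* = h − e/c = 0.81 − 0.3803 = 0.4297.
Expected occupied patches = N × p* = 289 × 0.4297 = 124.19 ≈ 124.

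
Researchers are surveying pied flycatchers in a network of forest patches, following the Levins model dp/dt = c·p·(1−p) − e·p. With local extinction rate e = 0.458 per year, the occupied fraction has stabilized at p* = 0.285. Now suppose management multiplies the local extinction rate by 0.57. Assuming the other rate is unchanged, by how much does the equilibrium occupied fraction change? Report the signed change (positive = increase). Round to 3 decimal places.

0.307

Balance c(1−p*) = e gives c = e/(1 − 0.28500) = 0.458/0.71500 = 0.64056.
New p* = 1 − e/c = 1 − 0.26106/0.64056 = 0.59245.
Δp* = 0.59245 − 0.28500 = +0.30745.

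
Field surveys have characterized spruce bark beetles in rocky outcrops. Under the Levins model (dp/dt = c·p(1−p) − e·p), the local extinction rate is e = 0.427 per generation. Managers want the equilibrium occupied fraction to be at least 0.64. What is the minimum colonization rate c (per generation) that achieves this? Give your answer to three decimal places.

p* = 1 − e/c ≥ 0.64 requires e/c ≤ 0.3600, i.e. c ≥ e/0.3600.
c_min = 0.427/0.3600 = 1.1861.

1.186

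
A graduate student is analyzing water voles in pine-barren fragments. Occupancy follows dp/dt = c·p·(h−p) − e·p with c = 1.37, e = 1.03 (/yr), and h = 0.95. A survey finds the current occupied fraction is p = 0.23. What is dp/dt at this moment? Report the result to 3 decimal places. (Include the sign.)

Colonization term: c·p·(h−p) = 1.37×0.23×0.7200 = 0.22687.
Extinction term: e·p = 0.23690.
dp/dt = 0.22687 − 0.23690 = -0.01003.

-0.010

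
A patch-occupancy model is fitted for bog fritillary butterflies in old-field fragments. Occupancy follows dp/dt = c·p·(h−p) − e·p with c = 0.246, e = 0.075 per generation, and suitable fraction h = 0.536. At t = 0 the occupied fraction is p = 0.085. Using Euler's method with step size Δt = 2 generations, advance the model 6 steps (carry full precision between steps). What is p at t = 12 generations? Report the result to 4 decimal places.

0.1234

Update rule: p ← p + [c·p·(h−p) − e·p]·Δt with Δt = 2.
  1  |  dp/dt·Δt = +0.006111  |  p_1 = 0.091111
  2  |  dp/dt·Δt = +0.006276  |  p_2 = 0.097387
  3  |  dp/dt·Δt = +0.006408  |  p_3 = 0.103795
  4  |  dp/dt·Δt = +0.006502  |  p_4 = 0.110297
  5  |  dp/dt·Δt = +0.006557  |  p_5 = 0.116854
  6  |  dp/dt·Δt = +0.006570  |  p_6 = 0.123423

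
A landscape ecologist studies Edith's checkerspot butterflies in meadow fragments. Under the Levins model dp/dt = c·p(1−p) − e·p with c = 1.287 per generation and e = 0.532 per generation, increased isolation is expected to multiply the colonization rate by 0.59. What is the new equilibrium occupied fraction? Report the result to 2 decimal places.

Before: p* = 1 − 0.532/1.287 = 0.5866.
After the change, c = 0.75933, e = 0.532, so p* = 1 − 0.532/0.75933 = 0.2994.

0.30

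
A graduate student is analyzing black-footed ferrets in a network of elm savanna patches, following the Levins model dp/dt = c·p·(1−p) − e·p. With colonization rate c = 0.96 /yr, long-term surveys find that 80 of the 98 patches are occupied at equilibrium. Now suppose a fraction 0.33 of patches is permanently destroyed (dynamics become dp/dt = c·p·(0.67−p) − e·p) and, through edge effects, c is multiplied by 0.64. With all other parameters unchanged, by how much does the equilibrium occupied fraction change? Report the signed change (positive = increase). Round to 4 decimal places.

-0.4333

Observed p* = 80/98 = 0.81633.
Balance c(1−p*) = e gives e = 0.96×(1 − 0.81633) = 0.17632.
New p* = 0.67 − e/c = 0.67 − 0.17632/0.61440 = 0.38302.
Δp* = 0.38302 − 0.81633 = -0.43331.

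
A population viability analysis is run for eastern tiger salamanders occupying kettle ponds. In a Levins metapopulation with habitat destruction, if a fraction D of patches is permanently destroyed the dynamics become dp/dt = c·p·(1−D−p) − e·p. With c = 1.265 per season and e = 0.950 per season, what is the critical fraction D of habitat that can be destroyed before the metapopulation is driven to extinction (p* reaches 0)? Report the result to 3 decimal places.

0.249

The nontrivial equilibrium is p* = (1−D) − e/c; extinction occurs when this hits zero.
So D_crit = 1 − e/c = 1 − 0.950/1.265 = 1 − 0.7510 = 0.2490.
This equals the undisturbed p*, a classic result of Lande's extension.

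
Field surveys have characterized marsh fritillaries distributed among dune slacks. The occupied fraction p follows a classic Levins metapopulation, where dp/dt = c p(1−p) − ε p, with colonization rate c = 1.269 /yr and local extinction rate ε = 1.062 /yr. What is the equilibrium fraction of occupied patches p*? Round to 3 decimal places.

0.163

At equilibrium, colonization balances extinction: c·p*·(1−p*) = ε·p*.
So p* = 1 − ε/c = 1 − 1.062/1.269 = 1 − 0.8369 = 0.1631.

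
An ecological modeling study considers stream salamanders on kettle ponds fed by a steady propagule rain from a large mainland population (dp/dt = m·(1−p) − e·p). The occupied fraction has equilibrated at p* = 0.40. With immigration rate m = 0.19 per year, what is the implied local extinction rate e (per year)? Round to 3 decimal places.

0.285

At equilibrium m(1−p*) = e·p*, so e = m(1−p*)/p*.
e = 0.19 × 0.6000 / 0.40 = 0.2850.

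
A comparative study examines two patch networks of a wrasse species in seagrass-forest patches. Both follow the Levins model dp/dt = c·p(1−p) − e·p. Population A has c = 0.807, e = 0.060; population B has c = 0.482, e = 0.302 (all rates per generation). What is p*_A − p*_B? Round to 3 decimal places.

A: p*_A = 1 − 0.060/0.807 = 0.9257.
B: p*_B = 1 − 0.302/0.482 = 0.3734.
p*_A − p*_B = 0.9257 − 0.3734 = 0.5522.

0.552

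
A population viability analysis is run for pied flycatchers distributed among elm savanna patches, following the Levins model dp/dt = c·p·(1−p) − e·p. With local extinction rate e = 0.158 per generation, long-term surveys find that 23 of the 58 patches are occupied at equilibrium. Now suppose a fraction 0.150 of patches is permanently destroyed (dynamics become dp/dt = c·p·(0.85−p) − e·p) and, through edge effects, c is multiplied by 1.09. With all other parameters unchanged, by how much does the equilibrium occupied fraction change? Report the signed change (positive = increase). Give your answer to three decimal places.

-0.100

Observed p* = 23/58 = 0.39655.
Balance c(1−p*) = e gives c = e/(1 − 0.39655) = 0.158/0.60345 = 0.26183.
New p* = 0.85 − e/c = 0.85 − 0.15800/0.28539 = 0.29637.
Δp* = 0.29637 − 0.39655 = -0.10018.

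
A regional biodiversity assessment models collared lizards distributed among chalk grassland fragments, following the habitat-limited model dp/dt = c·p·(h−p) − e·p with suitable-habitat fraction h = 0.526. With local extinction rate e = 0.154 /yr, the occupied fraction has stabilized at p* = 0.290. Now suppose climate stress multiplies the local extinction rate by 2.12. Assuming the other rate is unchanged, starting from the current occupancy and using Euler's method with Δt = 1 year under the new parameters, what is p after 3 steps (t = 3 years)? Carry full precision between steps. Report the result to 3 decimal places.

0.182

Balance c(h−p*) = e gives c = e/(0.526 − 0.29000) = 0.154/0.23600 = 0.65254.
Starting from p₀ = 0.29000; update p ← p + (dp/dt)·Δt with the new parameters.
t = 1: p = 0.29000 + (-0.05002) = 0.23998
t = 2: p = 0.23998 + (-0.03356) = 0.20642
t = 3: p = 0.20642 + (-0.02435) = 0.18208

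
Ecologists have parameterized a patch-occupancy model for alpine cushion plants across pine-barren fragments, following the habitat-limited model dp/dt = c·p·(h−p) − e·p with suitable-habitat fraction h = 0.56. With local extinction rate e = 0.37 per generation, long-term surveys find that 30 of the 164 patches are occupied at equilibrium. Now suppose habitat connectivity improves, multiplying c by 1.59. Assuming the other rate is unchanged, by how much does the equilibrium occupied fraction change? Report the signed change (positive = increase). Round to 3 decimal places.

0.140

Observed p* = 30/164 = 0.18293.
Balance c(h−p*) = e gives c = e/(0.56 − 0.18293) = 0.37/0.37707 = 0.98125.
New p* = 0.56 − e/c = 0.56 − 0.37000/1.56019 = 0.32285.
Δp* = 0.32285 − 0.18293 = +0.13992.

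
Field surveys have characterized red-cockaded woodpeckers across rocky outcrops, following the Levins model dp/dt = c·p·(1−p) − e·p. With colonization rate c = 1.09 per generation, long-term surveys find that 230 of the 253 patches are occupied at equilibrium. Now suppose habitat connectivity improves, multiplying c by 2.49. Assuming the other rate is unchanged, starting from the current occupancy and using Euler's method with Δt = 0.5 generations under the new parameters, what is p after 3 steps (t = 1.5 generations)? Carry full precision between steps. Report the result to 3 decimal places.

0.965

Observed p* = 230/253 = 0.90909.
Balance c(1−p*) = e gives e = 1.09×(1 − 0.90909) = 0.09909.
Starting from p₀ = 0.90909; update p ← p + (dp/dt)·Δt with the new parameters.
step 1: Δp = +0.06711, p = 0.97620
step 2: Δp = -0.01684, p = 0.95936
step 3: Δp = +0.00537, p = 0.96474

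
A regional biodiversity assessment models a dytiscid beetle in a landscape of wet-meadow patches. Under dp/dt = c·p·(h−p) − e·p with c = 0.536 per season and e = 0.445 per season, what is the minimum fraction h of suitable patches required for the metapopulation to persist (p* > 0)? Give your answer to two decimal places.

p* = h − e/c is positive only when h > e/c.
h_min = e/c = 0.445/0.536 = 0.8302.

0.83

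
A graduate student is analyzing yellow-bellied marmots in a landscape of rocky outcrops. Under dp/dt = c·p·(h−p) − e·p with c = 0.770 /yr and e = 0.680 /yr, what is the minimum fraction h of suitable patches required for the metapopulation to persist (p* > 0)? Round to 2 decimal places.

0.88

p* = h − e/c is positive only when h > e/c.
h_min = e/c = 0.680/0.770 = 0.8831.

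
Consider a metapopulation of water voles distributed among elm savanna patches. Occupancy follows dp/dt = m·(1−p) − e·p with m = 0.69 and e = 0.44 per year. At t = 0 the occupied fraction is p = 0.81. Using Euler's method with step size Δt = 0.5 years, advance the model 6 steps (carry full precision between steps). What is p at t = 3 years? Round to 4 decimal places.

0.6120

Update rule: p ← p + [m·(1−p) − e·p]·Δt with Δt = 0.5.
t = 0.5: p = 0.81000 + (-0.11265) = 0.69735
t = 1: p = 0.69735 + (-0.04900) = 0.64835
t = 1.5: p = 0.64835 + (-0.02132) = 0.62703
t = 2: p = 0.62703 + (-0.00927) = 0.61776
t = 2.5: p = 0.61776 + (-0.00403) = 0.61372
t = 3: p = 0.61372 + (-0.00175) = 0.61197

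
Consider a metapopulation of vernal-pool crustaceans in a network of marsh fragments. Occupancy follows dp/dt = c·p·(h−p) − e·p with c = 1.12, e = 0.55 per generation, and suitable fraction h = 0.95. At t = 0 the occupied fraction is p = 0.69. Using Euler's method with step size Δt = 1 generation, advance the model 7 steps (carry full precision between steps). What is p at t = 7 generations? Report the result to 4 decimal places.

0.4595

Update rule: p ← p + [c·p·(h−p) − e·p]·Δt with Δt = 1.
step 1: Δp = -0.17857, p = 0.51143
step 2: Δp = -0.03007, p = 0.48136
step 3: Δp = -0.01209, p = 0.46927
step 4: Δp = -0.00543, p = 0.46383
step 5: Δp = -0.00255, p = 0.46128
step 6: Δp = -0.00122, p = 0.46007
step 7: Δp = -0.00059, p = 0.45948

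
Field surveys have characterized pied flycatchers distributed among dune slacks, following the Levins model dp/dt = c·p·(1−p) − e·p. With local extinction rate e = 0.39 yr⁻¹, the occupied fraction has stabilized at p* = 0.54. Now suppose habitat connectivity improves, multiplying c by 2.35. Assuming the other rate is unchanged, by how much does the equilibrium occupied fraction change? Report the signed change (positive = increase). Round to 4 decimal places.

0.2643

Balance c(1−p*) = e gives c = e/(1 − 0.54000) = 0.39/0.46000 = 0.84783.
New p* = 1 − e/c = 1 − 0.39000/1.99240 = 0.80426.
Δp* = 0.80426 − 0.54000 = +0.26426.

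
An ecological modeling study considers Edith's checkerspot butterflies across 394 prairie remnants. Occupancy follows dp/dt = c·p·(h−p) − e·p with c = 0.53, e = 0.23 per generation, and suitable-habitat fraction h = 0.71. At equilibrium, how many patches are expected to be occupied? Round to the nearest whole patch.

109

p* = h − e/c = 0.71 − 0.4340 = 0.2760.
Expected occupied patches = N × p* = 394 × 0.2760 = 108.76 ≈ 109.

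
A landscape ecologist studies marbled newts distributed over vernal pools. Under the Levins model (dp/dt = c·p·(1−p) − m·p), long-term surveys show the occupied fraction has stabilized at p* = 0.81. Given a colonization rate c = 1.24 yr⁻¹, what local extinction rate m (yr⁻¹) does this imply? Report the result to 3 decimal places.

At equilibrium c(1−p*) = m.
m = 1.24 × (1 − 0.81) = 1.24 × 0.1900 = 0.2356.

0.236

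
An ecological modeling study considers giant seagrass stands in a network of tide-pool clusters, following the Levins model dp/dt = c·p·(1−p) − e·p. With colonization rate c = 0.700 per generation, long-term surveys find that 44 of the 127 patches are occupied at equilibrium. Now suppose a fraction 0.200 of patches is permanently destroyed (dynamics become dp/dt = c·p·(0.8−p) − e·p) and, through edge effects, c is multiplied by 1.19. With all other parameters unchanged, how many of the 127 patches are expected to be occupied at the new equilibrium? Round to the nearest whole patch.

32

Observed p* = 44/127 = 0.34646.
Balance c(1−p*) = e gives e = 0.700×(1 − 0.34646) = 0.45748.
New p* = 0.8 − e/c = 0.8 − 0.45748/0.83300 = 0.25080.
Expected occupied = 127 × 0.25080 = 31.85 ≈ 32.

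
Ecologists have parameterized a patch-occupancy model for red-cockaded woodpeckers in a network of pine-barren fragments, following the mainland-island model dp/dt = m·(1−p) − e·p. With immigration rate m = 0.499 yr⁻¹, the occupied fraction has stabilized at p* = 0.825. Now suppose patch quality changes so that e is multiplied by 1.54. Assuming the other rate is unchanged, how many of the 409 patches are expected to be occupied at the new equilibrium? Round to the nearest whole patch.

Balance m(1−p*) = e·p* gives e = m(1−p*)/p* = 0.499×0.17500/0.82500 = 0.10585.
New p* = m/(m+e) = 0.49900/(0.49900+0.16301) = 0.75377.
Expected occupied = 409 × 0.75377 = 308.29 ≈ 308.

308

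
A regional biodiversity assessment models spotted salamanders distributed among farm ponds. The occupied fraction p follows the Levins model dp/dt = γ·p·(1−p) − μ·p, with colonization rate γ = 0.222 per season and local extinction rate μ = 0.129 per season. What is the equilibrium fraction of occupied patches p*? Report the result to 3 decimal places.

0.419

At equilibrium, colonization balances extinction: γ·p*·(1−p*) = μ·p*.
So p* = 1 − μ/γ = 1 − 0.129/0.222 = 1 − 0.5811 = 0.4189.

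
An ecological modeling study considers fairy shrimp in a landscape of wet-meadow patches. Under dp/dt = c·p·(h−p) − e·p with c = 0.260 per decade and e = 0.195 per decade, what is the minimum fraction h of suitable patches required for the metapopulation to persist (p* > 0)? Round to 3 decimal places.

p* = h − e/c is positive only when h > e/c.
h_min = e/c = 0.195/0.260 = 0.7500.

0.750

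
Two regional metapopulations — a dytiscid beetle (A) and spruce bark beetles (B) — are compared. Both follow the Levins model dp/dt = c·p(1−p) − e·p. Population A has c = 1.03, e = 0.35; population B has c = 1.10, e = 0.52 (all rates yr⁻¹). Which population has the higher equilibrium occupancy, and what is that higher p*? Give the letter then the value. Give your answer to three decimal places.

A, 0.660

A: p*_A = 1 − 0.35/1.03 = 0.6602.
B: p*_B = 1 − 0.52/1.10 = 0.5273.
A is higher at 0.6602.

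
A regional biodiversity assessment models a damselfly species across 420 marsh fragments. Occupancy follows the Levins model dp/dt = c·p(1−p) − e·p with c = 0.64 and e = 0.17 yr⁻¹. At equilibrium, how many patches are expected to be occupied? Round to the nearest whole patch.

p* = 1 − e/c = 1 − 0.17/0.64 = 0.7344.
Expected occupied patches = N × p* = 420 × 0.7344 = 308.44 ≈ 308.

308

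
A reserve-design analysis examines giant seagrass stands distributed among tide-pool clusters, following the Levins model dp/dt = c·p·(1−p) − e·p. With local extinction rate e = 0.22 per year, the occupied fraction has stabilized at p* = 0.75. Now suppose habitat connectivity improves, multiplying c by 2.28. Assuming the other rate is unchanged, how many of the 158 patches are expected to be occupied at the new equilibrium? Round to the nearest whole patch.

Balance c(1−p*) = e gives c = e/(1 − 0.75000) = 0.22/0.25000 = 0.88000.
New p* = 1 − e/c = 1 − 0.22000/2.00640 = 0.89035.
Expected occupied = 158 × 0.89035 = 140.68 ≈ 141.

141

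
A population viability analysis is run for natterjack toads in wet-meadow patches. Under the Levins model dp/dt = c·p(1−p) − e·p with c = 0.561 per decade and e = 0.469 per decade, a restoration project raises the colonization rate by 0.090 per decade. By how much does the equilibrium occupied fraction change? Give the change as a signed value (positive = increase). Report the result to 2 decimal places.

0.12

Before: p* = 1 − 0.469/0.561 = 0.1640.
After the change, c = 0.651, e = 0.469, so p* = 1 − 0.469/0.651 = 0.2796.
Δp* = 0.2796 − 0.1640 = +0.1156.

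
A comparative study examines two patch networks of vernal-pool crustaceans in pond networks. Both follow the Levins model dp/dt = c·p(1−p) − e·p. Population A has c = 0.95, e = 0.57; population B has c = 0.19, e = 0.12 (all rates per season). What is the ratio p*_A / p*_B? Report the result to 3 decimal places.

1.086

A: p*_A = 1 − 0.57/0.95 = 0.4000.
B: p*_B = 1 − 0.12/0.19 = 0.3684.
p*_A / p*_B = 0.4000/0.3684 = 1.0857.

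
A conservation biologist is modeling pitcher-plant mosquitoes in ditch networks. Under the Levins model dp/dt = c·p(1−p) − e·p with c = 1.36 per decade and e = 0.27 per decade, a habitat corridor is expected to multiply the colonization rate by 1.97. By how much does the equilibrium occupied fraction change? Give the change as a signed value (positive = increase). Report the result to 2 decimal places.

0.10

Before: p* = 1 − 0.27/1.36 = 0.8015.
After the change, c = 2.6792, e = 0.27, so p* = 1 − 0.27/2.6792 = 0.8992.
Δp* = 0.8992 − 0.8015 = +0.0978.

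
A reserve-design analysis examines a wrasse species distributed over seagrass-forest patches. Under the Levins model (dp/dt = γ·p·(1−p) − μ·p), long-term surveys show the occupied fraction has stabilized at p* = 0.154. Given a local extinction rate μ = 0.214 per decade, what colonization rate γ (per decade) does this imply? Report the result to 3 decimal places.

At equilibrium γ(1−p*) = μ, so γ = μ/(1−p*).
γ = 0.214/(1 − 0.154) = 0.214/0.8460 = 0.2530.

0.253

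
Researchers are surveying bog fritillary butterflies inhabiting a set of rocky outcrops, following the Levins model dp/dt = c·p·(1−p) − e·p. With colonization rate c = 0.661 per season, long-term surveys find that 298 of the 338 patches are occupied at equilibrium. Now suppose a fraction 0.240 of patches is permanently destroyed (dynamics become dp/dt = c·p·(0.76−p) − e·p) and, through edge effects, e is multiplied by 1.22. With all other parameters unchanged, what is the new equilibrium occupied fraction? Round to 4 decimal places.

0.6156

Observed p* = 298/338 = 0.88166.
Balance c(1−p*) = e gives e = 0.661×(1 − 0.88166) = 0.07822.
New p* = 0.76 − e/c = 0.76 − 0.09543/0.66100 = 0.61563.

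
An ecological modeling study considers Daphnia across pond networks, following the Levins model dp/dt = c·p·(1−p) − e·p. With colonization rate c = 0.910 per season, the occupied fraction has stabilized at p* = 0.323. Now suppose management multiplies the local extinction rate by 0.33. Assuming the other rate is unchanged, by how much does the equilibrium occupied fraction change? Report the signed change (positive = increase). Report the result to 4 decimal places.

Balance c(1−p*) = e gives e = 0.910×(1 − 0.32300) = 0.61607.
New p* = 1 − e/c = 1 − 0.20330/0.91000 = 0.77659.
Δp* = 0.77659 − 0.32300 = +0.45359.

0.4536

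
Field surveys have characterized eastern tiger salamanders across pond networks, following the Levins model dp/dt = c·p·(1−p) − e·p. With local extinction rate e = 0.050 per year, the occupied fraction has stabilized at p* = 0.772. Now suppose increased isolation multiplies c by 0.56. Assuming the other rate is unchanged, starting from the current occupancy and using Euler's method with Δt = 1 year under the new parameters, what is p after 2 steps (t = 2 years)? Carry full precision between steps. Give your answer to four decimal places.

Balance c(1−p*) = e gives c = e/(1 − 0.77200) = 0.050/0.22800 = 0.21930.
Starting from p₀ = 0.77200; update p ← p + (dp/dt)·Δt with the new parameters.
  1  |  dp/dt·Δt = -0.016984  |  p_1 = 0.755016
  2  |  dp/dt·Δt = -0.015036  |  p_2 = 0.739980

0.7400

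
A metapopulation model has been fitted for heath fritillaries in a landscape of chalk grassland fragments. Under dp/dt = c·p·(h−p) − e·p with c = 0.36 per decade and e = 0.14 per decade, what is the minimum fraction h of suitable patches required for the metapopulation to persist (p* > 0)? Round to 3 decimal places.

0.389

p* = h − e/c is positive only when h > e/c.
h_min = e/c = 0.14/0.36 = 0.3889.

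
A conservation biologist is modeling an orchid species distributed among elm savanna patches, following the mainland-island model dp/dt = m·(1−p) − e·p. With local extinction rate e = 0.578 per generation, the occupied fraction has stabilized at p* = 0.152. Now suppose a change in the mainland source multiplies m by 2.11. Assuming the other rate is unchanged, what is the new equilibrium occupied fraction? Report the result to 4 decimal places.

0.2744

Balance m(1−p*) = e·p* gives m = e·p*/(1−p*) = 0.578×0.15200/0.84800 = 0.10360.
New p* = m/(m+e) = 0.21860/(0.21860+0.57800) = 0.27442.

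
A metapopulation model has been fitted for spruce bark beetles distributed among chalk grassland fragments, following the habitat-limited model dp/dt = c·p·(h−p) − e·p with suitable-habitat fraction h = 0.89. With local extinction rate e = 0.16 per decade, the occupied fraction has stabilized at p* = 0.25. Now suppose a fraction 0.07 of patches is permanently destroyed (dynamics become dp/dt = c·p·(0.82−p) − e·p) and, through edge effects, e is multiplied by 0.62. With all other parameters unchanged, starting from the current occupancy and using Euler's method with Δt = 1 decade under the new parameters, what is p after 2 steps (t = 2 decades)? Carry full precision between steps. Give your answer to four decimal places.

0.2714

Balance c(h−p*) = e gives c = e/(0.89 − 0.25000) = 0.16/0.64000 = 0.25000.
Starting from p₀ = 0.25000; update p ← p + (dp/dt)·Δt with the new parameters.
t = 1: p = 0.25000 + (+0.01082) = 0.26082
t = 2: p = 0.26082 + (+0.01059) = 0.27141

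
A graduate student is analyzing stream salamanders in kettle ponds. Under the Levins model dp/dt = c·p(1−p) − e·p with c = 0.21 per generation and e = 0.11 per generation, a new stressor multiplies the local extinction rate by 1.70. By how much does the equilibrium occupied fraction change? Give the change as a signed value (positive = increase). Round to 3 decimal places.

-0.367

Before: p* = 1 − 0.11/0.21 = 0.4762.
After the change, c = 0.21, e = 0.187, so p* = 1 − 0.187/0.21 = 0.1095.
Δp* = 0.1095 − 0.4762 = -0.3667.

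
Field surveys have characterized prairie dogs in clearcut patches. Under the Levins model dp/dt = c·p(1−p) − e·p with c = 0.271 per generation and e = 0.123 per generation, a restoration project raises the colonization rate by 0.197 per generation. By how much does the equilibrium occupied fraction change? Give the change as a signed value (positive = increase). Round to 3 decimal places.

Before: p* = 1 − 0.123/0.271 = 0.5461.
After the change, c = 0.468, e = 0.123, so p* = 1 − 0.123/0.468 = 0.7372.
Δp* = 0.7372 − 0.5461 = +0.1911.

0.191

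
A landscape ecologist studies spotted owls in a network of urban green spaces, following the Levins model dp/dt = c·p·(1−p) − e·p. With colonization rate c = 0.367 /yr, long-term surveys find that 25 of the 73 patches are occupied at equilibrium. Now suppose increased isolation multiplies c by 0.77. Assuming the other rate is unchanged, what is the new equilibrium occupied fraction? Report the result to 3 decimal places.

0.146

Observed p* = 25/73 = 0.34247.
Balance c(1−p*) = e gives e = 0.367×(1 − 0.34247) = 0.24131.
New p* = 1 − e/c = 1 − 0.24131/0.28259 = 0.14608.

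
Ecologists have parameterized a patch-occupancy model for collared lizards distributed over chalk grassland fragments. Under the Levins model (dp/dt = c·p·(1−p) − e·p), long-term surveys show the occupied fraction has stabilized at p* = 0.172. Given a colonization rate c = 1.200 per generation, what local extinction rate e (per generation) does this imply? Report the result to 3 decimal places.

At equilibrium c(1−p*) = e.
e = 1.200 × (1 − 0.172) = 1.200 × 0.8280 = 0.9936.

0.994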